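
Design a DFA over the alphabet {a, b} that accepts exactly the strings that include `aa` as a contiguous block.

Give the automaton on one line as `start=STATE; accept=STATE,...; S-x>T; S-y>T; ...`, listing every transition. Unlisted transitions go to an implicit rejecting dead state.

Track how much of `aa` has been matched so far: state s0 is no progress, s2 is the absorbing accept state reached once `aa` has occurred. Intermediate states record partial matches; on a mismatch, fall back to the longest reusable overlap.
        a   b  
>  s0   s1  s0 
   s1   s2  s0 
 * s2   s2  s2 
(> = start, * = accepting)

start=s0; accept=s2; s0-a>s1; s0-b>s0; s1-a>s2; s1-b>s0; s2-a>s2; s2-b>s2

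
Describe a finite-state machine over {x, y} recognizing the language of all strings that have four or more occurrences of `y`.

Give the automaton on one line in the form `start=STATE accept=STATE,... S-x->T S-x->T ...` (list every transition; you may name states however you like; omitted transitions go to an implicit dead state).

start=S0 accept=S4,S5 S0-x->S0 S0-y->S1 S1-x->S1 S1-y->S2 S2-x->S2 S2-y->S3 S3-x->S3 S3-y->S4 S4-x->S4 S4-y->S5 S5-x->S5 S5-y->S5

Only the number of `y`s matters, and only up to 5. Make a chain S0 → S1 → S2 → S3 → S4 → S5 advanced by each `y` (with S5 absorbing); every other symbol self-loops. The accepting set is {S4, S5}.
        x   y  
>  S0   S0  S1 
   S1   S1  S2 
   S2   S2  S3 
   S3   S3  S4 
 * S4   S4  S5 
 * S5   S5  S5 
(> = start, * = accepting)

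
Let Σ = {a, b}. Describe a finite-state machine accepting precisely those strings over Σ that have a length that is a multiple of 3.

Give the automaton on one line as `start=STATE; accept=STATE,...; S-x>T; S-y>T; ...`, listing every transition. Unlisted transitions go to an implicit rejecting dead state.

Count input length modulo 3: every symbol advances one step around the cycle q0 → q1 → q2 → q0. Accept at q0.
3 states suffice.
        a   b  
>* q0   q1  q1 
   q1   q2  q2 
   q2   q0  q0 
(> = start, * = accepting)

start=q0; accept=q0; q0-a>q1; q0-b>q1; q1-a>q2; q1-b>q2; q2-a>q0; q2-b>q0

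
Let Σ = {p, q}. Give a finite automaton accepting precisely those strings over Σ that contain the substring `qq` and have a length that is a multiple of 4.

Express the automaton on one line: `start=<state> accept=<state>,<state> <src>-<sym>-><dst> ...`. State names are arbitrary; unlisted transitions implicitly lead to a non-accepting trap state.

Handle the two conditions separately and then intersect. One (3 states) tracks whether and how much of `qq` has been seen; the other (4 states) tracks the input length modulo 4. Each combined state is a pair, one component from each; accept when both components accept.
          p    q  
>  s0     s1   s2 
   s1     s3   s4 
   s2     s3   s5 
   s3     s6   s7 
   s4     s6   s8 
   s5     s8   s8 
   s6     s0   s9 
   s7     s0  s10 
   s8    s10  s10 
   s9     s1  s11 
 * s10   s11  s11 
   s11    s5   s5 
(> = start, * = accepting)

start=s0 accept=s10 s0-p->s1 s0-q->s2 s1-p->s3 s1-q->s4 s2-p->s3 s2-q->s5 s3-p->s6 s3-q->s7 s4-p->s6 s4-q->s8 s5-p->s8 s5-q->s8 s6-p->s0 s6-q->s9 s7-p->s0 s7-q->s10 s8-p->s10 s8-q->s10 s9-p->s1 s9-q->s11 s10-p->s11 s10-q->s11 s11-p->s5 s11-q->s5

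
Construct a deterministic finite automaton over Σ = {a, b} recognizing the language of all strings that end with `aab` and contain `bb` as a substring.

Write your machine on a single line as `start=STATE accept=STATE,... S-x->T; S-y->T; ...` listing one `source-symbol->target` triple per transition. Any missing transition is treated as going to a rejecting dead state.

start=q0; accept=q5; q0-a->q0; q0-b->q1; q1-a->q0; q1-b->q2; q2-a->q3; q2-b->q2; q3-a->q4; q3-b->q2; q4-a->q4; q4-b->q5; q5-a->q3; q5-b->q2

Handle the two conditions separately and then intersect. One (4 states) tracks how much of the suffix `aab` has currently been matched; the other (3 states) tracks whether and how much of `bb` has been seen. Each combined state is a pair, one component from each; accept when both components accept. After merging equivalent states the machine shrinks.
A 6-state machine:
        a   b  
>  q0   q0  q1 
   q1   q0  q2 
   q2   q3  q2 
   q3   q4  q2 
   q4   q4  q5 
 * q5   q3  q2 
(> = start, * = accepting)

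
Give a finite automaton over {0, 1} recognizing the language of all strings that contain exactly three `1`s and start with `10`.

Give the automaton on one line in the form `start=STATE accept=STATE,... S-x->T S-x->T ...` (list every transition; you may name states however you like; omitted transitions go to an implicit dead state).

Build one automaton per condition and run them in lockstep. The first has 5 states tracking the count of `1`s, saturating at 4; the second has 4 states tracking whether the input so far still matches the prefix `10`. A product state is a pair (one from each), accepting exactly when both do.
       0  1 
>  A   B  C 
   B   B  D 
   C   E  F 
   D   D  F 
   E   E  G 
   F   F  H 
   G   G  I 
   H   H  J 
 * I   I  K 
   J   J  J 
   K   K  K 
(> = start, * = accepting)

start=A accept=I A-0->B A-1->C B-0->B B-1->D C-0->E C-1->F D-0->D D-1->F E-0->E E-1->G F-0->F F-1->H G-0->G G-1->I H-0->H H-1->J I-0->I I-1->K J-0->J J-1->J K-0->K K-1->K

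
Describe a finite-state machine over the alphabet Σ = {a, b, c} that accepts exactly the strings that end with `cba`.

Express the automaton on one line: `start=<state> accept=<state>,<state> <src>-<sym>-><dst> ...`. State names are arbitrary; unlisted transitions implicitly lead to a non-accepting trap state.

start=q0 accept=q3 q0-a->q0 q0-b->q0 q0-c->q1 q1-a->q0 q1-b->q2 q1-c->q1 q2-a->q3 q2-b->q0 q2-c->q1 q3-a->q0 q3-b->q0 q3-c->q1

Let each state record the length of the longest suffix of the input read so far that is also a prefix of `cba`. q1 means the last symbol is `c`; q2 means the last 2 symbols are `cb`; q3 means the last 3 symbols are `cba`. Accept only at q3, where the string currently ends in `cba`.
4 states suffice.
        a   b   c  
>  q0   q0  q0  q1 
   q1   q0  q2  q1 
   q2   q3  q0  q1 
 * q3   q0  q0  q1 
(> = start, * = accepting)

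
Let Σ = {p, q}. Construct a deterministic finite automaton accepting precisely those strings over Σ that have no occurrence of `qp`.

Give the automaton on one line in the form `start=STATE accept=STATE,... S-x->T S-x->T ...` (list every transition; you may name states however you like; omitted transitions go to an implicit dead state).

This is the complement of 'contains `qp`'. Use the same substring-matching states — S0 through S2 holding how much of `qp` has just been matched — but flip the accepting set: everything except the trap S2 accepts.
3 states suffice.
        p   q  
>* S0   S0  S1 
 * S1   S2  S1 
   S2   S2  S2 
(> = start, * = accepting)

start=S0 accept=S0,S1 S0-p->S0 S0-q->S1 S1-p->S2 S1-q->S1 S2-p->S2 S2-q->S2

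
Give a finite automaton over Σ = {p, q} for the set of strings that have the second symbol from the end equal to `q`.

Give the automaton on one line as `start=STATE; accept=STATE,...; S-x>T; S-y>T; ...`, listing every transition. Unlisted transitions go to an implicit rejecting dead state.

start=A; accept=F,G; A-p>B; A-q>C; B-p>D; B-q>E; C-p>F; C-q>G; D-p>D; D-q>E; E-p>F; E-q>G; F-p>D; F-q>E; G-p>F; G-q>G

Because acceptance depends on a position counted from the end, the machine has to buffer the most recent 2 symbols. Make each state the string of the last up-to-2 symbols read; on input `x` shift the window left and append `x`. Accept when the buffered window has length 2 and begins with `q`.
With 7 states:
       p  q 
>  A   B  C 
   B   D  E 
   C   F  G 
   D   D  E 
   E   F  G 
 * F   D  E 
 * G   F  G 
(> = start, * = accepting)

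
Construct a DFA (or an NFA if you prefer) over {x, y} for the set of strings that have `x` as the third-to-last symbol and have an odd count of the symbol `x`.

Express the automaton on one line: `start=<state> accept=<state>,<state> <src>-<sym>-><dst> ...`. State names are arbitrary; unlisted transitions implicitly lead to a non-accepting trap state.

start=q0 accept=q4,q7,q8,q9 q0-x->q1 q0-y->q0 q1-x->q2 q1-y->q3 q2-x->q4 q2-y->q5 q3-x->q6 q3-y->q7 q4-x->q2 q4-y->q8 q5-x->q9 q5-y->q0 q6-x->q10 q6-y->q5 q7-x->q6 q7-y->q11 q8-x->q6 q8-y->q7 q9-x->q2 q9-y->q3 q10-x->q2 q10-y->q8 q11-x->q6 q11-y->q11

Run two small machines in parallel and take their product. The first has 15 states tracking the last 3 symbols read; the second has 2 states tracking the count of `x`s modulo 2. A product state is a pair (one from each), accepting exactly when both do. After merging equivalent states the machine shrinks.
A 12-state machine:
          x    y  
>  q0     q1   q0 
   q1     q2   q3 
   q2     q4   q5 
   q3     q6   q7 
 * q4     q2   q8 
   q5     q9   q0 
   q6    q10   q5 
 * q7     q6  q11 
 * q8     q6   q7 
 * q9     q2   q3 
   q10    q2   q8 
   q11    q6  q11 
(> = start, * = accepting)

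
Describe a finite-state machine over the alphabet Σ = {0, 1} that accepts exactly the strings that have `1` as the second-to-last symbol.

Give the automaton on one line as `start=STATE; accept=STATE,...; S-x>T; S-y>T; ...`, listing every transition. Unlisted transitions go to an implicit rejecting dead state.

Because acceptance depends on a position counted from the end, the machine has to buffer the most recent 2 symbols. Make each state the string of the last up-to-2 symbols read; on input `x` shift the window left and append `x`. Accept when the buffered window has length 2 and begins with `1`.
        0   1  
>  q0   q1  q2 
   q1   q3  q4 
   q2   q5  q6 
   q3   q3  q4 
   q4   q5  q6 
 * q5   q3  q4 
 * q6   q5  q6 
(> = start, * = accepting)

start=q0; accept=q5,q6; q0-0>q1; q0-1>q2; q1-0>q3; q1-1>q4; q2-0>q5; q2-1>q6; q3-0>q3; q3-1>q4; q4-0>q5; q4-1>q6; q5-0>q3; q5-1>q4; q6-0>q5; q6-1>q6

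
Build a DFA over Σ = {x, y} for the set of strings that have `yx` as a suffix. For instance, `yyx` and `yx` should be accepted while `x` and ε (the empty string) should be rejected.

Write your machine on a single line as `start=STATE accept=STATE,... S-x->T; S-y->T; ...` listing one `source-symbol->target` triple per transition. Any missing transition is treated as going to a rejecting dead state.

start=s0; accept=s2; s0-x->s0; s0-y->s1; s1-x->s2; s1-y->s1; s2-x->s0; s2-y->s1

Remember how much of `yx` the current input suffix matches. State s0 means no match yet; s1 means the last symbol is `y`; s2 means the last 2 symbols are `yx`. Only s2 accepts. On a mismatch, fall back to the longest proper suffix that is still a prefix of `yx`.
With 3 states:
        x   y  
>  s0   s0  s1 
   s1   s2  s1 
 * s2   s0  s1 
(> = start, * = accepting)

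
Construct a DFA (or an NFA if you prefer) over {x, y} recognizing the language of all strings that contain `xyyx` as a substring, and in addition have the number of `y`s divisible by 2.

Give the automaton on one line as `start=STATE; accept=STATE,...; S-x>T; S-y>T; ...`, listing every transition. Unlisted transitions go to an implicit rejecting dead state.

start=S0; accept=S7; S0-x>S1; S0-y>S2; S1-x>S1; S1-y>S3; S2-x>S4; S2-y>S0; S3-x>S4; S3-y>S5; S4-x>S4; S4-y>S6; S5-x>S7; S5-y>S2; S6-x>S1; S6-y>S8; S7-x>S7; S7-y>S9; S8-x>S9; S8-y>S0; S9-x>S9; S9-y>S7

Run two small machines in parallel and take their product. One (5 states) tracks whether and how much of `xyyx` has been seen; the other (2 states) tracks the count of `y`s modulo 2. Each combined state is a pair, one component from each; accept when both components accept.
10 states suffice.
        x   y  
>  S0   S1  S2 
   S1   S1  S3 
   S2   S4  S0 
   S3   S4  S5 
   S4   S4  S6 
   S5   S7  S2 
   S6   S1  S8 
 * S7   S7  S9 
   S8   S9  S0 
   S9   S9  S7 
(> = start, * = accepting)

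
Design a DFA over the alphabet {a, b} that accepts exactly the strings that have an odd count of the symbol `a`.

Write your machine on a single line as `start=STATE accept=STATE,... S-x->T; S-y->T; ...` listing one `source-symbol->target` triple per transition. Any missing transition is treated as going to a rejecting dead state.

start=s0; accept=s1; s0-a->s1; s0-b->s0; s1-a->s0; s1-b->s1

Keep the running count of `a`s modulo 2: each `a` advances along the cycle s0 → s1 → s0 while other symbols loop. Accept at s1.
With 2 states:
        a   b  
>  s0   s1  s0 
 * s1   s0  s1 
(> = start, * = accepting)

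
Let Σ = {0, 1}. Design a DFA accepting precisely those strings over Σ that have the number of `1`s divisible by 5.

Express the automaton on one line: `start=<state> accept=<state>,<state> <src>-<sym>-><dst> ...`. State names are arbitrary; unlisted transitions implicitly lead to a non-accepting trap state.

The only thing that matters is how many `1`s have appeared, reduced mod 5. Use one state per residue: s0 for 0, …, s4 for 4. Reading `1` moves to the next residue; anything else stays put. s0 is accepting.
5 states suffice.
        0   1  
>* s0   s0  s1 
   s1   s1  s2 
   s2   s2  s3 
   s3   s3  s4 
   s4   s4  s0 
(> = start, * = accepting)

start=s0 accept=s0 s0-0->s0 s0-1->s1 s1-0->s1 s1-1->s2 s2-0->s2 s2-1->s3 s3-0->s3 s3-1->s4 s4-0->s4 s4-1->s0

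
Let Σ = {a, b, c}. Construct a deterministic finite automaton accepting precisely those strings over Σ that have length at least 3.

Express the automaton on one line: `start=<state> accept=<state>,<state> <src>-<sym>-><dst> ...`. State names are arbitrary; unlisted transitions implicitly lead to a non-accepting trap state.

start=q0 accept=q3,q4 q0-a->q1 q0-b->q1 q0-c->q1 q1-a->q2 q1-b->q2 q1-c->q2 q2-a->q3 q2-b->q3 q2-c->q3 q3-a->q4 q3-b->q4 q3-c->q4 q4-a->q4 q4-b->q4 q4-c->q4

We only need to distinguish lengths 0, 1, …, 3, and '>3'. Chain q0 → q1 → q2 → q3 → q4 on every symbol, with q4 looping. Accepting states: {q3, q4}.
A 5-state machine:
        a   b   c  
>  q0   q1  q1  q1 
   q1   q2  q2  q2 
   q2   q3  q3  q3 
 * q3   q4  q4  q4 
 * q4   q4  q4  q4 
(> = start, * = accepting)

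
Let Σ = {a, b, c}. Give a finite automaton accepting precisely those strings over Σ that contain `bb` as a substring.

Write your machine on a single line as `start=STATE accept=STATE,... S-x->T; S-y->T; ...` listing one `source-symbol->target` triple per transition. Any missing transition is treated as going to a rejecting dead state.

start=s0; accept=s2; s0-a->s0; s0-b->s1; s0-c->s0; s1-a->s0; s1-b->s2; s1-c->s0; s2-a->s2; s2-b->s2; s2-c->s2

Track how much of `bb` has been matched so far: state s0 is no progress, s2 is the absorbing accept state reached once `bb` has occurred. Intermediate states record partial matches; on a mismatch, fall back to the longest reusable overlap.
3 states suffice.
        a   b   c  
>  s0   s0  s1  s0 
   s1   s0  s2  s0 
 * s2   s2  s2  s2 
(> = start, * = accepting)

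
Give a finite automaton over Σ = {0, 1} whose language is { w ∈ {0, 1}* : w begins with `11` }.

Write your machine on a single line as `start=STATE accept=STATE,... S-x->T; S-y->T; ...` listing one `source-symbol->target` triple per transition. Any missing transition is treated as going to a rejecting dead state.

Check the first 2 symbols one by one: S0 through S1 record how many have matched `11` so far; any wrong symbol goes to the dead state S3. After all 2 match we enter the accepting sink S2.
        0   1  
>  S0   S3  S1 
   S1   S3  S2 
 * S2   S2  S2 
   S3   S3  S3 
(> = start, * = accepting)

start=S0; accept=S2; S0-0->S3; S0-1->S1; S1-0->S3; S1-1->S2; S2-0->S2; S2-1->S2; S3-0->S3; S3-1->S3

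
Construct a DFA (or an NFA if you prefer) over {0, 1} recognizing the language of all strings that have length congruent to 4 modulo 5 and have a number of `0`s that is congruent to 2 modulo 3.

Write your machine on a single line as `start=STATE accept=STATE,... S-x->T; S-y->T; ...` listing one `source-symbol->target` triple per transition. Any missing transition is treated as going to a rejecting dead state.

start=q0; accept=q11; q0-0->q1; q0-1->q2; q1-0->q3; q1-1->q4; q2-0->q4; q2-1->q5; q3-0->q6; q3-1->q7; q4-0->q7; q4-1->q8; q5-0->q8; q5-1->q6; q6-0->q9; q6-1->q10; q7-0->q10; q7-1->q11; q8-0->q11; q8-1->q9; q9-0->q12; q9-1->q13; q10-0->q13; q10-1->q0; q11-0->q0; q11-1->q12; q12-0->q2; q12-1->q14; q13-0->q14; q13-1->q1; q14-0->q5; q14-1->q3

Handle the two conditions separately and then intersect. One (5 states) tracks the input length modulo 5; the other (3 states) tracks the count of `0`s modulo 3. Each combined state is a pair, one component from each; accept when both components accept.
15 states suffice.
          0    1  
>  q0     q1   q2 
   q1     q3   q4 
   q2     q4   q5 
   q3     q6   q7 
   q4     q7   q8 
   q5     q8   q6 
   q6     q9  q10 
   q7    q10  q11 
   q8    q11   q9 
   q9    q12  q13 
   q10   q13   q0 
 * q11    q0  q12 
   q12    q2  q14 
   q13   q14   q1 
   q14    q5   q3 
(> = start, * = accepting)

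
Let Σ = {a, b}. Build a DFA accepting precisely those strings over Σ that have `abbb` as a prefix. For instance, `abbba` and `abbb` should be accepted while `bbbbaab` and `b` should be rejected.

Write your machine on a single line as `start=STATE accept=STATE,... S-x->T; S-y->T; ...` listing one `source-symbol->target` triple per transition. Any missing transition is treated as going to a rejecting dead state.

start=S0; accept=S4; S0-a->S1; S0-b->S5; S1-a->S5; S1-b->S2; S2-a->S5; S2-b->S3; S3-a->S5; S3-b->S4; S4-a->S4; S4-b->S4; S5-a->S5; S5-b->S5

Check the first 4 symbols one by one: S0 through S3 record how many have matched `abbb` so far; any wrong symbol goes to the dead state S5. After all 4 match we enter the accepting sink S4.
6 states suffice.
        a   b  
>  S0   S1  S5 
   S1   S5  S2 
   S2   S5  S3 
   S3   S5  S4 
 * S4   S4  S4 
   S5   S5  S5 
(> = start, * = accepting)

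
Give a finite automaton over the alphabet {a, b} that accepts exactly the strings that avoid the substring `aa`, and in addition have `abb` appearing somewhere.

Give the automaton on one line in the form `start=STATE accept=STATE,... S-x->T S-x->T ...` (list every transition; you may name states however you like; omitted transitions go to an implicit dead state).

start=q0 accept=q4,q5 q0-a->q1 q0-b->q0 q1-a->q2 q1-b->q3 q2-a->q2 q2-b->q2 q3-a->q1 q3-b->q4 q4-a->q5 q4-b->q4 q5-a->q2 q5-b->q4

Handle the two conditions separately and then intersect. One (3 states) tracks partial matches of the forbidden pattern `aa`; the other (4 states) tracks whether and how much of `abb` has been seen. Each combined state is a pair, one component from each; accept when both components accept. Minimizing collapses redundant product states.
        a   b  
>  q0   q1  q0 
   q1   q2  q3 
   q2   q2  q2 
   q3   q1  q4 
 * q4   q5  q4 
 * q5   q2  q4 
(> = start, * = accepting)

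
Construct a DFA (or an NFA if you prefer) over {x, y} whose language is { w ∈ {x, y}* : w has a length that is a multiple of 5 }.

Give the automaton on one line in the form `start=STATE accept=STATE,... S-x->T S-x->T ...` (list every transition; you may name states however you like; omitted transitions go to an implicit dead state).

Only the length mod 5 matters, so use a 5-cycle: from any state, every input symbol moves to the next state, wrapping s4 back to s0. Mark s0 accepting.
5 states suffice.
        x   y  
>* s0   s1  s1 
   s1   s2  s2 
   s2   s3  s3 
   s3   s4  s4 
   s4   s0  s0 
(> = start, * = accepting)

start=s0 accept=s0 s0-x->s1 s0-y->s1 s1-x->s2 s1-y->s2 s2-x->s3 s2-y->s3 s3-x->s4 s3-y->s4 s4-x->s0 s4-y->s0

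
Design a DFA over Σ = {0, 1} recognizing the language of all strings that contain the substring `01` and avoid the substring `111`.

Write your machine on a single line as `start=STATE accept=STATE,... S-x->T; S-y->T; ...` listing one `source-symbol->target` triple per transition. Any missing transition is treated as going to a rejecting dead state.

Handle the two conditions separately and then intersect. One (3 states) tracks whether and how much of `01` has been seen; the other (4 states) tracks partial matches of the forbidden pattern `111`. Each combined state is a pair, one component from each; accept when both components accept. Minimizing collapses redundant product states.
With 8 states:
        0   1  
>  q0   q1  q2 
   q1   q1  q3 
   q2   q1  q4 
 * q3   q5  q6 
   q4   q1  q7 
 * q5   q5  q3 
 * q6   q5  q7 
   q7   q7  q7 
(> = start, * = accepting)

start=q0; accept=q3,q5,q6; q0-0->q1; q0-1->q2; q1-0->q1; q1-1->q3; q2-0->q1; q2-1->q4; q3-0->q5; q3-1->q6; q4-0->q1; q4-1->q7; q5-0->q5; q5-1->q3; q6-0->q5; q6-1->q7; q7-0->q7; q7-1->q7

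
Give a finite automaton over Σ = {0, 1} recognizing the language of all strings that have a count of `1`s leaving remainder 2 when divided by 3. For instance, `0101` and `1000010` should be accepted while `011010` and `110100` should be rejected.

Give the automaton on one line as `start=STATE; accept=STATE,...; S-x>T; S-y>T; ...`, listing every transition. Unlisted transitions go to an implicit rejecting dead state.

start=A; accept=C; A-0>A; A-1>B; B-0>B; B-1>C; C-0>C; C-1>A

The only thing that matters is how many `1`s have appeared, reduced mod 3. Use one state per residue: A for 0, …, C for 2. Reading `1` moves to the next residue; anything else stays put. C is accepting.
3 states suffice.
       0  1 
>  A   A  B 
   B   B  C 
 * C   C  A 
(> = start, * = accepting)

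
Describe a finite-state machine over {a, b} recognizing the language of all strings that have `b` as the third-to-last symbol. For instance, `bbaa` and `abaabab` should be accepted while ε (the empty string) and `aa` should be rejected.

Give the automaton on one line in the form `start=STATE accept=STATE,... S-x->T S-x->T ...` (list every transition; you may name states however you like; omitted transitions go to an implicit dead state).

start=S0 accept=S11,S12,S13,S14 S0-a->S1 S0-b->S2 S1-a->S3 S1-b->S4 S2-a->S5 S2-b->S6 S3-a->S7 S3-b->S8 S4-a->S9 S4-b->S10 S5-a->S11 S5-b->S12 S6-a->S13 S6-b->S14 S7-a->S7 S7-b->S8 S8-a->S9 S8-b->S10 S9-a->S11 S9-b->S12 S10-a->S13 S10-b->S14 S11-a->S7 S11-b->S8 S12-a->S9 S12-b->S10 S13-a->S11 S13-b->S12 S14-a->S13 S14-b->S14

A DFA must remember the last 3 symbols (since which symbol is third-to-last isn't known until the input ends). Use one state per possible window of the last ≤3 symbols; accept from those whose window starts with `b`.
A 15-state machine:
          a    b  
>  S0     S1   S2 
   S1     S3   S4 
   S2     S5   S6 
   S3     S7   S8 
   S4     S9  S10 
   S5    S11  S12 
   S6    S13  S14 
   S7     S7   S8 
   S8     S9  S10 
   S9    S11  S12 
   S10   S13  S14 
 * S11    S7   S8 
 * S12    S9  S10 
 * S13   S11  S12 
 * S14   S13  S14 
(> = start, * = accepting)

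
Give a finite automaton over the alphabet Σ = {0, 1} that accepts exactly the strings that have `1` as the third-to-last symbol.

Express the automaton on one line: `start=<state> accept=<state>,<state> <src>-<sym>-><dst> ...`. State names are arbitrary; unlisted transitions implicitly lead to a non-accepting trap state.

start=S0 accept=S11,S12,S13,S14 S0-0->S1 S0-1->S2 S1-0->S3 S1-1->S4 S2-0->S5 S2-1->S6 S3-0->S7 S3-1->S8 S4-0->S9 S4-1->S10 S5-0->S11 S5-1->S12 S6-0->S13 S6-1->S14 S7-0->S7 S7-1->S8 S8-0->S9 S8-1->S10 S9-0->S11 S9-1->S12 S10-0->S13 S10-1->S14 S11-0->S7 S11-1->S8 S12-0->S9 S12-1->S10 S13-0->S11 S13-1->S12 S14-0->S13 S14-1->S14

A DFA must remember the last 3 symbols (since which symbol is third-to-last isn't known until the input ends). Use one state per possible window of the last ≤3 symbols; accept from those whose window starts with `1`.
A 15-state machine:
          0    1  
>  S0     S1   S2 
   S1     S3   S4 
   S2     S5   S6 
   S3     S7   S8 
   S4     S9  S10 
   S5    S11  S12 
   S6    S13  S14 
   S7     S7   S8 
   S8     S9  S10 
   S9    S11  S12 
   S10   S13  S14 
 * S11    S7   S8 
 * S12    S9  S10 
 * S13   S11  S12 
 * S14   S13  S14 
(> = start, * = accepting)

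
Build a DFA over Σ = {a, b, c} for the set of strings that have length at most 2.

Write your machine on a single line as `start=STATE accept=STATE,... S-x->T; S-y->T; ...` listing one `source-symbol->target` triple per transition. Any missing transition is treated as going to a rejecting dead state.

start=q0; accept=q0,q1,q2; q0-a->q1; q0-b->q1; q0-c->q1; q1-a->q2; q1-b->q2; q1-c->q2; q2-a->q3; q2-b->q3; q2-c->q3; q3-a->q3; q3-b->q3; q3-c->q3

We only need to distinguish lengths 0, 1, …, 2, and '>2'. Chain q0 → q1 → q2 → q3 on every symbol, with q3 looping. Accepting states: {q0, q1, q2}.
A 4-state machine:
        a   b   c  
>* q0   q1  q1  q1 
 * q1   q2  q2  q2 
 * q2   q3  q3  q3 
   q3   q3  q3  q3 
(> = start, * = accepting)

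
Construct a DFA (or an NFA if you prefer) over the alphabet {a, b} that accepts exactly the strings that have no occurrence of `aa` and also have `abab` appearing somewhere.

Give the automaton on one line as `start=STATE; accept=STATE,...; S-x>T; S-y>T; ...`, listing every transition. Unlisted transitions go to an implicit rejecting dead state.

start=s0; accept=s5,s6; s0-a>s1; s0-b>s0; s1-a>s2; s1-b>s3; s2-a>s2; s2-b>s2; s3-a>s4; s3-b>s0; s4-a>s2; s4-b>s5; s5-a>s6; s5-b>s5; s6-a>s2; s6-b>s5

Run two small machines in parallel and take their product. The first has 3 states tracking partial matches of the forbidden pattern `aa`; the second has 5 states tracking whether and how much of `abab` has been seen. A product state is a pair (one from each), accepting exactly when both do. After merging equivalent states the machine shrinks.
7 states suffice.
        a   b  
>  s0   s1  s0 
   s1   s2  s3 
   s2   s2  s2 
   s3   s4  s0 
   s4   s2  s5 
 * s5   s6  s5 
 * s6   s2  s5 
(> = start, * = accepting)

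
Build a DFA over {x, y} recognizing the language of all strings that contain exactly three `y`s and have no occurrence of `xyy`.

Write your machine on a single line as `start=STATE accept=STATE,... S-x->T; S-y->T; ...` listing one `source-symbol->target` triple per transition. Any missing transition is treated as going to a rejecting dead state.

Run two small machines in parallel and take their product. One (5 states) tracks the count of `y`s, saturating at 4; the other (4 states) tracks partial matches of the forbidden pattern `xyy`. Each combined state is a pair, one component from each; accept when both components accept. Minimizing collapses redundant product states.
A 9-state machine:
        x   y  
>  S0   S1  S2 
   S1   S1  S3 
   S2   S4  S5 
   S3   S4  S6 
   S4   S4  S7 
   S5   S5  S8 
   S6   S6  S6 
   S7   S5  S6 
 * S8   S8  S6 
(> = start, * = accepting)

start=S0; accept=S8; S0-x->S1; S0-y->S2; S1-x->S1; S1-y->S3; S2-x->S4; S2-y->S5; S3-x->S4; S3-y->S6; S4-x->S4; S4-y->S7; S5-x->S5; S5-y->S8; S6-x->S6; S6-y->S6; S7-x->S5; S7-y->S6; S8-x->S8; S8-y->S6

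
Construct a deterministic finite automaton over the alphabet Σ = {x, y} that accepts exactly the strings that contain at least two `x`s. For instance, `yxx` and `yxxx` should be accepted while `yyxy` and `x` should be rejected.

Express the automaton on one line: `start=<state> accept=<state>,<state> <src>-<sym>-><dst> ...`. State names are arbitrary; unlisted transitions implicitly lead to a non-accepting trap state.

Count `x`s, saturating at 3: states s0 through s2 mean 0 through 2 `x`s seen; s3 means more than 2. Each `x` increments (capped at s3); other symbols loop. Accept from {s2, s3}.
        x   y  
>  s0   s1  s0 
   s1   s2  s1 
 * s2   s3  s2 
 * s3   s3  s3 
(> = start, * = accepting)

start=s0 accept=s2,s3 s0-x->s1 s0-y->s0 s1-x->s2 s1-y->s1 s2-x->s3 s2-y->s2 s3-x->s3 s3-y->s3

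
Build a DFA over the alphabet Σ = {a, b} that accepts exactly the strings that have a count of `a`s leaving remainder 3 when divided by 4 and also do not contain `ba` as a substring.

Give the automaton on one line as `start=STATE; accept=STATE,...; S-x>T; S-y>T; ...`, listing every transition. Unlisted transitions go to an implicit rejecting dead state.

Handle the two conditions separately and then intersect. The first has 4 states tracking the count of `a`s modulo 4; the second has 3 states tracking partial matches of the forbidden pattern `ba`. A product state is a pair (one from each), accepting exactly when both do. Equivalent product states are then merged.
6 states suffice.
        a   b  
>  q0   q1  q2 
   q1   q3  q2 
   q2   q2  q2 
   q3   q4  q2 
 * q4   q0  q5 
 * q5   q2  q5 
(> = start, * = accepting)

start=q0; accept=q4,q5; q0-a>q1; q0-b>q2; q1-a>q3; q1-b>q2; q2-a>q2; q2-b>q2; q3-a>q4; q3-b>q2; q4-a>q0; q4-b>q5; q5-a>q2; q5-b>q5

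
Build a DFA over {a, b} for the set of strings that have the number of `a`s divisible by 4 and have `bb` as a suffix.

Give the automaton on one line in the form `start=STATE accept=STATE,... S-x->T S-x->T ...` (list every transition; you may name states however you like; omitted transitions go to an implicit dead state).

start=s0 accept=s5 s0-a->s1 s0-b->s2 s1-a->s3 s1-b->s4 s2-a->s1 s2-b->s5 s3-a->s6 s3-b->s7 s4-a->s3 s4-b->s8 s5-a->s1 s5-b->s5 s6-a->s0 s6-b->s9 s7-a->s6 s7-b->s10 s8-a->s3 s8-b->s8 s9-a->s0 s9-b->s11 s10-a->s6 s10-b->s10 s11-a->s0 s11-b->s11

Handle the two conditions separately and then intersect. The first has 4 states tracking the count of `a`s modulo 4; the second has 3 states tracking how much of the suffix `bb` has currently been matched. A product state is a pair (one from each), accepting exactly when both do.
A 12-state machine:
          a    b  
>  s0     s1   s2 
   s1     s3   s4 
   s2     s1   s5 
   s3     s6   s7 
   s4     s3   s8 
 * s5     s1   s5 
   s6     s0   s9 
   s7     s6  s10 
   s8     s3   s8 
   s9     s0  s11 
   s10    s6  s10 
   s11    s0  s11 
(> = start, * = accepting)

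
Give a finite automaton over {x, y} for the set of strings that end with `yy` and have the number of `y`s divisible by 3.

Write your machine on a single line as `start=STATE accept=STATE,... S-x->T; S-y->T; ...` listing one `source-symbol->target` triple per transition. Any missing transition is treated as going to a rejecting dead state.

Handle the two conditions separately and then intersect. The first has 3 states tracking how much of the suffix `yy` has currently been matched; the second has 3 states tracking the count of `y`s modulo 3. A product state is a pair (one from each), accepting exactly when both do. Minimizing collapses redundant product states.
        x   y  
>  q0   q0  q1 
   q1   q1  q2 
   q2   q3  q4 
   q3   q3  q0 
 * q4   q0  q1 
(> = start, * = accepting)

start=q0; accept=q4; q0-x->q0; q0-y->q1; q1-x->q1; q1-y->q2; q2-x->q3; q2-y->q4; q3-x->q3; q3-y->q0; q4-x->q0; q4-y->q1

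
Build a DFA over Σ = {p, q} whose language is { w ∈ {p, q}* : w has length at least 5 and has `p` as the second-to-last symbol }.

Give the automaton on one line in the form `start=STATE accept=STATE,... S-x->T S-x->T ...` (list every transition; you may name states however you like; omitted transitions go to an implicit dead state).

start=S0 accept=S5,S6 S0-p->S1 S0-q->S1 S1-p->S2 S1-q->S2 S2-p->S3 S2-q->S3 S3-p->S4 S3-q->S3 S4-p->S5 S4-q->S6 S5-p->S5 S5-q->S6 S6-p->S4 S6-q->S3

Run two small machines in parallel and take their product. One (7 states) tracks the input length, saturating at 6; the other (7 states) tracks the last 2 symbols read. Each combined state is a pair, one component from each; accept when both components accept. Minimizing collapses redundant product states.
7 states suffice.
        p   q  
>  S0   S1  S1 
   S1   S2  S2 
   S2   S3  S3 
   S3   S4  S3 
   S4   S5  S6 
 * S5   S5  S6 
 * S6   S4  S3 
(> = start, * = accepting)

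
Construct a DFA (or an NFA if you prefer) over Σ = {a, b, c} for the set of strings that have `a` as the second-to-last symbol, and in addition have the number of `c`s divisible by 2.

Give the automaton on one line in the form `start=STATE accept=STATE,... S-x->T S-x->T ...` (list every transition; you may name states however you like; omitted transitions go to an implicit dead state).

start=s0 accept=s4,s5,s15 s0-a->s1 s0-b->s2 s0-c->s3 s1-a->s4 s1-b->s5 s1-c->s6 s2-a->s7 s2-b->s8 s2-c->s9 s3-a->s10 s3-b->s11 s3-c->s12 s4-a->s4 s4-b->s5 s4-c->s6 s5-a->s7 s5-b->s8 s5-c->s9 s6-a->s10 s6-b->s11 s6-c->s12 s7-a->s4 s7-b->s5 s7-c->s6 s8-a->s7 s8-b->s8 s8-c->s9 s9-a->s10 s9-b->s11 s9-c->s12 s10-a->s13 s10-b->s14 s10-c->s15 s11-a->s16 s11-b->s17 s11-c->s18 s12-a->s19 s12-b->s20 s12-c->s21 s13-a->s13 s13-b->s14 s13-c->s15 s14-a->s16 s14-b->s17 s14-c->s18 s15-a->s19 s15-b->s20 s15-c->s21 s16-a->s13 s16-b->s14 s16-c->s15 s17-a->s16 s17-b->s17 s17-c->s18 s18-a->s19 s18-b->s20 s18-c->s21 s19-a->s4 s19-b->s5 s19-c->s6 s20-a->s7 s20-b->s8 s20-c->s9 s21-a->s10 s21-b->s11 s21-c->s12

Build one automaton per condition and run them in lockstep. The first has 13 states tracking the last 2 symbols read; the second has 2 states tracking the count of `c`s modulo 2. A product state is a pair (one from each), accepting exactly when both do.
22 states suffice.
          a    b    c  
>  s0     s1   s2   s3 
   s1     s4   s5   s6 
   s2     s7   s8   s9 
   s3    s10  s11  s12 
 * s4     s4   s5   s6 
 * s5     s7   s8   s9 
   s6    s10  s11  s12 
   s7     s4   s5   s6 
   s8     s7   s8   s9 
   s9    s10  s11  s12 
   s10   s13  s14  s15 
   s11   s16  s17  s18 
   s12   s19  s20  s21 
   s13   s13  s14  s15 
   s14   s16  s17  s18 
 * s15   s19  s20  s21 
   s16   s13  s14  s15 
   s17   s16  s17  s18 
   s18   s19  s20  s21 
   s19    s4   s5   s6 
   s20    s7   s8   s9 
   s21   s10  s11  s12 
(> = start, * = accepting)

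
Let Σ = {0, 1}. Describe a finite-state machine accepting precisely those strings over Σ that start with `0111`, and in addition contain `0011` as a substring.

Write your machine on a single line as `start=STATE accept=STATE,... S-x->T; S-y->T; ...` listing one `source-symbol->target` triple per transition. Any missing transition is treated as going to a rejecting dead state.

Run two small machines in parallel and take their product. One (6 states) tracks whether the input so far still matches the prefix `0111`; the other (5 states) tracks whether and how much of `0011` has been seen. Each combined state is a pair, one component from each; accept when both components accept. After merging equivalent states the machine shrinks.
10 states suffice.
        0   1  
>  S0   S1  S2 
   S1   S2  S3 
   S2   S2  S2 
   S3   S2  S4 
   S4   S2  S5 
   S5   S6  S5 
   S6   S7  S5 
   S7   S7  S8 
   S8   S6  S9 
 * S9   S9  S9 
(> = start, * = accepting)

start=S0; accept=S9; S0-0->S1; S0-1->S2; S1-0->S2; S1-1->S3; S2-0->S2; S2-1->S2; S3-0->S2; S3-1->S4; S4-0->S2; S4-1->S5; S5-0->S6; S5-1->S5; S6-0->S7; S6-1->S5; S7-0->S7; S7-1->S8; S8-0->S6; S8-1->S9; S9-0->S9; S9-1->S9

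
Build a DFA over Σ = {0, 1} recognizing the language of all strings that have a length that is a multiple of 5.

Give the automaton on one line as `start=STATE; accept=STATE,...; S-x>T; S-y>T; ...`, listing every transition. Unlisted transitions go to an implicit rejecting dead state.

start=S0; accept=S0; S0-0>S1; S0-1>S1; S1-0>S2; S1-1>S2; S2-0>S3; S2-1>S3; S3-0>S4; S3-1>S4; S4-0>S0; S4-1>S0

Count input length modulo 5: every symbol advances one step around the cycle S0 → S1 → S2 → S3 → S4 → S0. Accept at S0.
5 states suffice.
        0   1  
>* S0   S1  S1 
   S1   S2  S2 
   S2   S3  S3 
   S3   S4  S4 
   S4   S0  S0 
(> = start, * = accepting)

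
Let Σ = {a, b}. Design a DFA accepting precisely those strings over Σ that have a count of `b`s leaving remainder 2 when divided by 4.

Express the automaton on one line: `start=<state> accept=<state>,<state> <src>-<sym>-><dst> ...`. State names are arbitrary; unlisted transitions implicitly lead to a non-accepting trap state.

start=q0 accept=q2 q0-a->q0 q0-b->q1 q1-a->q1 q1-b->q2 q2-a->q2 q2-b->q3 q3-a->q3 q3-b->q0

Keep the running count of `b`s modulo 4: each `b` advances along the cycle q0 → q1 → q2 → q3 → q0 while other symbols loop. Accept at q2.
With 4 states:
        a   b  
>  q0   q0  q1 
   q1   q1  q2 
 * q2   q2  q3 
   q3   q3  q0 
(> = start, * = accepting)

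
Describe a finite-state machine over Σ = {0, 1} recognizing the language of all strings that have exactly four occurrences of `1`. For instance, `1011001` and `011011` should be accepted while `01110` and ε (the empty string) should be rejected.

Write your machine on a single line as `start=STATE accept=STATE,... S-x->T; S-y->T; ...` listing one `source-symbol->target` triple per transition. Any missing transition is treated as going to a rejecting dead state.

start=q0; accept=q4; q0-0->q0; q0-1->q1; q1-0->q1; q1-1->q2; q2-0->q2; q2-1->q3; q3-0->q3; q3-1->q4; q4-0->q4; q4-1->q5; q5-0->q5; q5-1->q5

Only the number of `1`s matters, and only up to 5. Make a chain q0 → q1 → q2 → q3 → q4 → q5 advanced by each `1` (with q5 absorbing); every other symbol self-loops. The accepting set is {q4}.
With 6 states:
        0   1  
>  q0   q0  q1 
   q1   q1  q2 
   q2   q2  q3 
   q3   q3  q4 
 * q4   q4  q5 
   q5   q5  q5 
(> = start, * = accepting)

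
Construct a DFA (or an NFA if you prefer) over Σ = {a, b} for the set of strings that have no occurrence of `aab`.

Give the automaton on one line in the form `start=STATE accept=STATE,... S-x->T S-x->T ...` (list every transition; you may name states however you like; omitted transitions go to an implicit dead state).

This is the complement of 'contains `aab`'. Use the same substring-matching states — q0 through q3 holding how much of `aab` has just been matched — but flip the accepting set: everything except the trap q3 accepts.
        a   b  
>* q0   q1  q0 
 * q1   q2  q0 
 * q2   q2  q3 
   q3   q3  q3 
(> = start, * = accepting)

start=q0 accept=q0,q1,q2 q0-a->q1 q0-b->q0 q1-a->q2 q1-b->q0 q2-a->q2 q2-b->q3 q3-a->q3 q3-b->q3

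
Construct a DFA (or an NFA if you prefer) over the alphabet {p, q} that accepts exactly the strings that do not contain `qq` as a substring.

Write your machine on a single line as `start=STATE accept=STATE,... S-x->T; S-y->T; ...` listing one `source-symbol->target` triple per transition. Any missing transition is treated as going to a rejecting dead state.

start=S0; accept=S0,S1; S0-p->S0; S0-q->S1; S1-p->S0; S1-q->S2; S2-p->S2; S2-q->S2

Track partial matches of the forbidden pattern `qq`. State S2 is a dead state reached once `qq` has occurred; every other state accepts. S0 means no part of `qq` is currently matched.
        p   q  
>* S0   S0  S1 
 * S1   S0  S2 
   S2   S2  S2 
(> = start, * = accepting)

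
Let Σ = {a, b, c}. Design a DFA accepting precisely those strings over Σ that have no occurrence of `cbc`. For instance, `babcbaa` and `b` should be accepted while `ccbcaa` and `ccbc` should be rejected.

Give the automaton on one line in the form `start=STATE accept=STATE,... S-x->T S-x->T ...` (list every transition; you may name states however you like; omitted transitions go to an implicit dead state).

start=q0 accept=q0,q1,q2 q0-a->q0 q0-b->q0 q0-c->q1 q1-a->q0 q1-b->q2 q1-c->q1 q2-a->q0 q2-b->q0 q2-c->q3 q3-a->q3 q3-b->q3 q3-c->q3

This is the complement of 'contains `cbc`'. Use the same substring-matching states — q0 through q3 holding how much of `cbc` has just been matched — but flip the accepting set: everything except the trap q3 accepts.
        a   b   c  
>* q0   q0  q0  q1 
 * q1   q0  q2  q1 
 * q2   q0  q0  q3 
   q3   q3  q3  q3 
(> = start, * = accepting)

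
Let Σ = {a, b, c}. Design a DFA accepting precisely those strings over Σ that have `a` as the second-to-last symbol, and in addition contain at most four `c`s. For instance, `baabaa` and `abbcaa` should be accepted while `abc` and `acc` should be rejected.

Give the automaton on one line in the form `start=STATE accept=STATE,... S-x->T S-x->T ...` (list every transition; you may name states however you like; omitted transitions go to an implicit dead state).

start=q0 accept=q3,q4,q5,q8,q9,q12,q13,q16,q17,q20 q0-a->q1 q0-b->q0 q0-c->q2 q1-a->q3 q1-b->q4 q1-c->q5 q2-a->q6 q2-b->q2 q2-c->q7 q3-a->q3 q3-b->q4 q3-c->q5 q4-a->q1 q4-b->q0 q4-c->q2 q5-a->q6 q5-b->q2 q5-c->q7 q6-a->q8 q6-b->q5 q6-c->q9 q7-a->q10 q7-b->q7 q7-c->q11 q8-a->q8 q8-b->q5 q8-c->q9 q9-a->q10 q9-b->q7 q9-c->q11 q10-a->q12 q10-b->q9 q10-c->q13 q11-a->q14 q11-b->q11 q11-c->q15 q12-a->q12 q12-b->q9 q12-c->q13 q13-a->q14 q13-b->q11 q13-c->q15 q14-a->q16 q14-b->q13 q14-c->q17 q15-a->q18 q15-b->q15 q15-c->q19 q16-a->q16 q16-b->q13 q16-c->q17 q17-a->q18 q17-b->q15 q17-c->q19 q18-a->q20 q18-b->q17 q18-c->q19 q19-a->q19 q19-b->q19 q19-c->q19 q20-a->q20 q20-b->q17 q20-c->q19

Handle the two conditions separately and then intersect. The first has 13 states tracking the last 2 symbols read; the second has 6 states tracking the count of `c`s, saturating at 5. A product state is a pair (one from each), accepting exactly when both do. Equivalent product states are then merged.
With 21 states:
          a    b    c  
>  q0     q1   q0   q2 
   q1     q3   q4   q5 
   q2     q6   q2   q7 
 * q3     q3   q4   q5 
 * q4     q1   q0   q2 
 * q5     q6   q2   q7 
   q6     q8   q5   q9 
   q7    q10   q7  q11 
 * q8     q8   q5   q9 
 * q9    q10   q7  q11 
   q10   q12   q9  q13 
   q11   q14  q11  q15 
 * q12   q12   q9  q13 
 * q13   q14  q11  q15 
   q14   q16  q13  q17 
   q15   q18  q15  q19 
 * q16   q16  q13  q17 
 * q17   q18  q15  q19 
   q18   q20  q17  q19 
   q19   q19  q19  q19 
 * q20   q20  q17  q19 
(> = start, * = accepting)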